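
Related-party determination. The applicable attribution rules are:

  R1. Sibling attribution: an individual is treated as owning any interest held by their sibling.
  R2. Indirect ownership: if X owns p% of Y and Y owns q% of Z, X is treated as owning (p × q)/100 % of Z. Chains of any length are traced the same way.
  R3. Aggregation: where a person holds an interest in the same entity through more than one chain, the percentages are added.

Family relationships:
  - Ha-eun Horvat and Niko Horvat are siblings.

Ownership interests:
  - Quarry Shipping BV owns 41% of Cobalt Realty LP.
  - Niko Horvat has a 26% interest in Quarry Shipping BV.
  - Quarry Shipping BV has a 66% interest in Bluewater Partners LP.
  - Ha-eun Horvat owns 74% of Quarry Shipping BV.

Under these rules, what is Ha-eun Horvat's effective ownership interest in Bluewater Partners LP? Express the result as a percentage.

66%

By sibling attribution (R1), Ha-eun Horvat is treated as also owning Niko Horvat's interest in Quarry Shipping BV, giving 74% + 26% = 100%.
Chain via Quarry Shipping BV (R2): 100% × 66% = 66% of Bluewater Partners LP.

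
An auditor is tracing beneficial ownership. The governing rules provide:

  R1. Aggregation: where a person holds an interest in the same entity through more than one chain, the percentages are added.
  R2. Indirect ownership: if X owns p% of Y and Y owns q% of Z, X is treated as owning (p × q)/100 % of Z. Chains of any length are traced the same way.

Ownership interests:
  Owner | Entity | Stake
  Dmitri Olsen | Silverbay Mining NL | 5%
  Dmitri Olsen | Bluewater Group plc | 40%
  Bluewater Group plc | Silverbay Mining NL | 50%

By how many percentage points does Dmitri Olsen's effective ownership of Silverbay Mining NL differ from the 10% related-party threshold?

15

Chain via Bluewater Group plc (R2): 40% × 50% = 20% of Silverbay Mining NL.
Direct interest in Silverbay Mining NL: 5%.
Aggregating (R1): 20% + 5% = 25%.
25% exceeds the 10% threshold by 15 percentage points.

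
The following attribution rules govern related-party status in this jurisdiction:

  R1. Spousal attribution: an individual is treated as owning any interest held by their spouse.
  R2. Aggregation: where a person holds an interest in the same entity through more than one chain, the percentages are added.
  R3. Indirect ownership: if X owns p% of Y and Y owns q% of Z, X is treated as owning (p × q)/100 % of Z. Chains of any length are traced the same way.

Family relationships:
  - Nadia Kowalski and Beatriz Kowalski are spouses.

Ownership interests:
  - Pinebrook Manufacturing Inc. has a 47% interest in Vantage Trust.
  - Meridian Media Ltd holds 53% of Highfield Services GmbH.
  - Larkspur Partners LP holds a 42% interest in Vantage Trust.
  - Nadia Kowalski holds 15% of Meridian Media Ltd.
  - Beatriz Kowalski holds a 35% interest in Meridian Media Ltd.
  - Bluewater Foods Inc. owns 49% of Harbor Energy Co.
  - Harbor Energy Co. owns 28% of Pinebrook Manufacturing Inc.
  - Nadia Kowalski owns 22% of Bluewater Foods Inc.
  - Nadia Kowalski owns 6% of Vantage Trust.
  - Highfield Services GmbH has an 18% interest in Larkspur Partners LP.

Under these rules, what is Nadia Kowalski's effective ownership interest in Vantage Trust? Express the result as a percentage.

9.422048%

By spousal attribution (R1), Nadia Kowalski is treated as also owning Beatriz Kowalski's interest in Meridian Media Ltd, giving 15% + 35% = 50%.
Chain via Bluewater Foods Inc. → Harbor Energy Co. → Pinebrook Manufacturing Inc. (R3): 22% × 49% × 28% × 47% = 1.418648% of Vantage Trust.
Chain via Meridian Media Ltd → Highfield Services GmbH → Larkspur Partners LP (R3): 50% × 53% × 18% × 42% = 2.0034% of Vantage Trust.
Direct interest in Vantage Trust: 6%.
Aggregating (R2): 1.418648% + 2.0034% + 6% = 9.422048%.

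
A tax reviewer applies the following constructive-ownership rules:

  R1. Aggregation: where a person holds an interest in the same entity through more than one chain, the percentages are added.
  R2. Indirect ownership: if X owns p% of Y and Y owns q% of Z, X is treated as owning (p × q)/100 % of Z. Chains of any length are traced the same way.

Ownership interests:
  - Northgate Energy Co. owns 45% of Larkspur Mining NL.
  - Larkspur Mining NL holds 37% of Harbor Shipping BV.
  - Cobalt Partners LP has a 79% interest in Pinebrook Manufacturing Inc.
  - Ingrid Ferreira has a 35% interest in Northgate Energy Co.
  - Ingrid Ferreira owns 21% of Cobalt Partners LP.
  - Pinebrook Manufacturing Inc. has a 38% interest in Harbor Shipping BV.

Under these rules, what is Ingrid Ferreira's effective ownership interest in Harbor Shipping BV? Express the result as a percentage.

12.1317%

Chain via Northgate Energy Co. → Larkspur Mining NL (R2): 35% × 45% × 37% = 5.8275% of Harbor Shipping BV.
Chain via Cobalt Partners LP → Pinebrook Manufacturing Inc. (R2): 21% × 79% × 38% = 6.3042% of Harbor Shipping BV.
Aggregating (R1): 5.8275% + 6.3042% = 12.1317%.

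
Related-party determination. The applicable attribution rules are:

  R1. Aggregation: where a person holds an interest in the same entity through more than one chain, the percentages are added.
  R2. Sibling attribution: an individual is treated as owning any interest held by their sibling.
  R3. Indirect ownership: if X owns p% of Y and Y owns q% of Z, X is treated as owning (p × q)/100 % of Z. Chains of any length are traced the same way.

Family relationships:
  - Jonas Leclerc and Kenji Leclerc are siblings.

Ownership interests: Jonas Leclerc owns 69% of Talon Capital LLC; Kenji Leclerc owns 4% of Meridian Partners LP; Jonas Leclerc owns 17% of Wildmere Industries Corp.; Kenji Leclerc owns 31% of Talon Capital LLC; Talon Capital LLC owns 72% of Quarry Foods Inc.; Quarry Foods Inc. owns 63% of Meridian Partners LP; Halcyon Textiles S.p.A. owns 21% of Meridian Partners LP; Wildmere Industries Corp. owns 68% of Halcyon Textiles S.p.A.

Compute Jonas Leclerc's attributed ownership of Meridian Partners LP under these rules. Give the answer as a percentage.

51.7876%

By sibling attribution (R2), Jonas Leclerc is treated as also owning Kenji Leclerc's interest in Talon Capital LLC, giving 69% + 31% = 100%.
By sibling attribution (R2), Jonas Leclerc is treated as owning Kenji Leclerc's 4% interest in Meridian Partners LP.
Chain via Wildmere Industries Corp. → Halcyon Textiles S.p.A. (R3): 17% × 68% × 21% = 2.4276% of Meridian Partners LP.
Chain via Talon Capital LLC → Quarry Foods Inc. (R3): 100% × 72% × 63% = 45.36% of Meridian Partners LP.
Direct interest in Meridian Partners LP: 4%.
Aggregating (R1): 2.4276% + 45.36% + 4% = 51.7876%.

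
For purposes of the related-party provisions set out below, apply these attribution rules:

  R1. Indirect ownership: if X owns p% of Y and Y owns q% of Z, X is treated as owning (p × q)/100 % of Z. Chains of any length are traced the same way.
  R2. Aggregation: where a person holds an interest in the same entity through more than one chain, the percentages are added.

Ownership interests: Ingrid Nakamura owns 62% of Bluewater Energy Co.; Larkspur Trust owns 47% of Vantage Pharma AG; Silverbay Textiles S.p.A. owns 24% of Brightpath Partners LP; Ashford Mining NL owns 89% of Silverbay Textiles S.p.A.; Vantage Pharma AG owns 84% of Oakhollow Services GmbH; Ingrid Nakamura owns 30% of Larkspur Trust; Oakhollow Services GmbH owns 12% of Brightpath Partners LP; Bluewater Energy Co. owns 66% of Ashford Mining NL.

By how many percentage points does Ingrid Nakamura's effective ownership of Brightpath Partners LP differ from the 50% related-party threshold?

Chain via Larkspur Trust → Vantage Pharma AG → Oakhollow Services GmbH (R1): 30% × 47% × 84% × 12% = 1.42128% of Brightpath Partners LP.
Chain via Bluewater Energy Co. → Ashford Mining NL → Silverbay Textiles S.p.A. (R1): 62% × 66% × 89% × 24% = 8.740512% of Brightpath Partners LP.
Aggregating (R2): 1.42128% + 8.740512% = 10.161792%.
10.161792% falls short of the 50% threshold by 39.838208 percentage points.

39.838208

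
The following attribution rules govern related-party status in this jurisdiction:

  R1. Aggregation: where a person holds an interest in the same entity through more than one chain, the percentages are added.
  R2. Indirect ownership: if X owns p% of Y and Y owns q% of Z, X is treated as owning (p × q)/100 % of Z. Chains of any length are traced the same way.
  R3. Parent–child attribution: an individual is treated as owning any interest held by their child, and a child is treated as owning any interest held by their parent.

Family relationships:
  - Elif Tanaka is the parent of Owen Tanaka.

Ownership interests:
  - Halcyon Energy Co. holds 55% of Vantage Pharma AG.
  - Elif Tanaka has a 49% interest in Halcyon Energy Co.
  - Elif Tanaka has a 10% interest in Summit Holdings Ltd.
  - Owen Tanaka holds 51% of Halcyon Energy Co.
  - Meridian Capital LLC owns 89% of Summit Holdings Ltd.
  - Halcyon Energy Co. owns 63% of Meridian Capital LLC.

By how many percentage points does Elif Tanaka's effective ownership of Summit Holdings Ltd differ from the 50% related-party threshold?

By parent–child attribution (R3), Elif Tanaka is treated as also owning Owen Tanaka's interest in Halcyon Energy Co, giving 49% + 51% = 100%.
Chain via Halcyon Energy Co. → Meridian Capital LLC (R2): 100% × 63% × 89% = 56.07% of Summit Holdings Ltd.
Direct interest in Summit Holdings Ltd: 10%.
Aggregating (R1): 56.07% + 10% = 66.07%.
66.07% exceeds the 50% threshold by 16.07 percentage points.

16.07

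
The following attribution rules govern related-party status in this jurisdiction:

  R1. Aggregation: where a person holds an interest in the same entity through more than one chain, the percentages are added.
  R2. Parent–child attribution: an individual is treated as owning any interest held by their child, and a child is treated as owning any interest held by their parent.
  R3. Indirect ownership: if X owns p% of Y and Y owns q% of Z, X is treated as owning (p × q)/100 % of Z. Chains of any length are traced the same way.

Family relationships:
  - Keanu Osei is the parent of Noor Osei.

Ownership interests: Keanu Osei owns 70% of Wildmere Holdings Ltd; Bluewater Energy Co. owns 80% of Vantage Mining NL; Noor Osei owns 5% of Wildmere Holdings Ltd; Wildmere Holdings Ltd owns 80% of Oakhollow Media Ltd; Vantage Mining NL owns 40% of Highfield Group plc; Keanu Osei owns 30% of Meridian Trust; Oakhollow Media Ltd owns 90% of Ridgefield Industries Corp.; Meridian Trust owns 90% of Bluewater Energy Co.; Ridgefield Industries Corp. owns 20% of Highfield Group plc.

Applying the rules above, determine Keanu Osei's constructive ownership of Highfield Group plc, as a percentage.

19.44%

By parent–child attribution (R2), Keanu Osei is treated as also owning Noor Osei's interest in Wildmere Holdings Ltd, giving 70% + 5% = 75%.
Chain via Wildmere Holdings Ltd → Oakhollow Media Ltd → Ridgefield Industries Corp. (R3): 75% × 80% × 90% × 20% = 10.8% of Highfield Group plc.
Chain via Meridian Trust → Bluewater Energy Co. → Vantage Mining NL (R3): 30% × 90% × 80% × 40% = 8.64% of Highfield Group plc.
Aggregating (R1): 10.8% + 8.64% = 19.44%.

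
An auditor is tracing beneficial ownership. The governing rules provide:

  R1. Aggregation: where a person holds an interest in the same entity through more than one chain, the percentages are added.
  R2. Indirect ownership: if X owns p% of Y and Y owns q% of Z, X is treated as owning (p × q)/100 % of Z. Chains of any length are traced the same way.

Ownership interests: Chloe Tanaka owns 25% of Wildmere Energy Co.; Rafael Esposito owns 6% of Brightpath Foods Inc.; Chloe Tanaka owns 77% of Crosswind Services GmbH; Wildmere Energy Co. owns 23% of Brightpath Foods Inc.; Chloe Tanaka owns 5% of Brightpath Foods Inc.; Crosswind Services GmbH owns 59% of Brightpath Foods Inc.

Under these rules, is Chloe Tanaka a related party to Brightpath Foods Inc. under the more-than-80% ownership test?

Chain via Crosswind Services GmbH (R2): 77% × 59% = 45.43% of Brightpath Foods Inc.
Chain via Wildmere Energy Co. (R2): 25% × 23% = 5.75% of Brightpath Foods Inc.
Direct interest in Brightpath Foods Inc: 5%.
Aggregating (R1): 45.43% + 5.75% + 5% = 56.18%.
56.18% does not exceed the 80% threshold, so Chloe is not a related party to Brightpath Foods Inc.

No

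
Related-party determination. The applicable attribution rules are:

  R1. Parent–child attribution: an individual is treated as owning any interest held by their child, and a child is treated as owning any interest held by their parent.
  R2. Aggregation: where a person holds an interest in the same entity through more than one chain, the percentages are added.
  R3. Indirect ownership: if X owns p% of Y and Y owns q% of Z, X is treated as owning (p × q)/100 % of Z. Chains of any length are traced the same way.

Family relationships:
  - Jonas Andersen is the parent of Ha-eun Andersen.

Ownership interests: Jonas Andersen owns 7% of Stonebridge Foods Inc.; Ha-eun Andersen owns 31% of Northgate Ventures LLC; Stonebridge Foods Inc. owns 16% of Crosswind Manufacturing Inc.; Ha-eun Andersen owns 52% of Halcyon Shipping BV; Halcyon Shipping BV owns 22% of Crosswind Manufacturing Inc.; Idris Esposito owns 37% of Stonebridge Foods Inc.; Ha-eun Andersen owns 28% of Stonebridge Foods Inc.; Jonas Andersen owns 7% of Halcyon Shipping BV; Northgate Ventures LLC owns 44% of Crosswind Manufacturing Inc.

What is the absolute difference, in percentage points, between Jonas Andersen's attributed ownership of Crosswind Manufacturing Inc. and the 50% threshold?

By parent–child attribution (R1), Jonas Andersen is treated as also owning Ha-eun Andersen's interest in Halcyon Shipping BV, giving 7% + 52% = 59%.
By parent–child attribution (R1), Jonas Andersen is treated as also owning Ha-eun Andersen's interest in Stonebridge Foods Inc, giving 7% + 28% = 35%.
By parent–child attribution (R1), Jonas Andersen is treated as owning Ha-eun Andersen's 31% interest in Northgate Ventures LLC.
Chain via Halcyon Shipping BV (R3): 59% × 22% = 12.98% of Crosswind Manufacturing Inc.
Chain via Stonebridge Foods Inc. (R3): 35% × 16% = 5.6% of Crosswind Manufacturing Inc.
Chain via Northgate Ventures LLC (R3): 31% × 44% = 13.64% of Crosswind Manufacturing Inc.
Aggregating (R2): 12.98% + 5.6% + 13.64% = 32.22%.
32.22% falls short of the 50% threshold by 17.78 percentage points.

17.78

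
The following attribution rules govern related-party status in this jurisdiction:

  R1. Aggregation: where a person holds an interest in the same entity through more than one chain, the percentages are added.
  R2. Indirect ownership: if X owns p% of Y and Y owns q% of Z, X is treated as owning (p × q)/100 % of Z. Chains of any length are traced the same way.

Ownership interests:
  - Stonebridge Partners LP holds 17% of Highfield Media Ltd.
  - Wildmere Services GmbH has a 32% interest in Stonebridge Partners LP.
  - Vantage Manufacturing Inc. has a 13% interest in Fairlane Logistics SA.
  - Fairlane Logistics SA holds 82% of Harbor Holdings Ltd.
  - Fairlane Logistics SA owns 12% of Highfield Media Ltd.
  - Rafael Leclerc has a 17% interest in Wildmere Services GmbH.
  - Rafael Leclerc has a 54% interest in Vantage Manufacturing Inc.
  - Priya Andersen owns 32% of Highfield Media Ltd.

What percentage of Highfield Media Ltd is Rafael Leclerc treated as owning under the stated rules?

1.7672%

Chain via Vantage Manufacturing Inc. → Fairlane Logistics SA (R2): 54% × 13% × 12% = 0.8424% of Highfield Media Ltd.
Chain via Wildmere Services GmbH → Stonebridge Partners LP (R2): 17% × 32% × 17% = 0.9248% of Highfield Media Ltd.
Aggregating (R1): 0.8424% + 0.9248% = 1.7672%.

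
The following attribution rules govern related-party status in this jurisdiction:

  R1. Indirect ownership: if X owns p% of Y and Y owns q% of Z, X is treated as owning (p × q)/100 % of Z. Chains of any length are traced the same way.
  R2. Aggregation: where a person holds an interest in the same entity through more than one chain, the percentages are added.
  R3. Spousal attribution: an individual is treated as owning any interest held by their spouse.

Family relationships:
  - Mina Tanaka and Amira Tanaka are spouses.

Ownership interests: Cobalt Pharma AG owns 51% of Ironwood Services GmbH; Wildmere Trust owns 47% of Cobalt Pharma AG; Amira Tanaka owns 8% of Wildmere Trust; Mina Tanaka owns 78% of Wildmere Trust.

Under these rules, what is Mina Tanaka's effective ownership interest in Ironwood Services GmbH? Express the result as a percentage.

By spousal attribution (R3), Mina Tanaka is treated as also owning Amira Tanaka's interest in Wildmere Trust, giving 78% + 8% = 86%.
Chain via Wildmere Trust → Cobalt Pharma AG (R1): 86% × 47% × 51% = 20.6142% of Ironwood Services GmbH.

20.6142%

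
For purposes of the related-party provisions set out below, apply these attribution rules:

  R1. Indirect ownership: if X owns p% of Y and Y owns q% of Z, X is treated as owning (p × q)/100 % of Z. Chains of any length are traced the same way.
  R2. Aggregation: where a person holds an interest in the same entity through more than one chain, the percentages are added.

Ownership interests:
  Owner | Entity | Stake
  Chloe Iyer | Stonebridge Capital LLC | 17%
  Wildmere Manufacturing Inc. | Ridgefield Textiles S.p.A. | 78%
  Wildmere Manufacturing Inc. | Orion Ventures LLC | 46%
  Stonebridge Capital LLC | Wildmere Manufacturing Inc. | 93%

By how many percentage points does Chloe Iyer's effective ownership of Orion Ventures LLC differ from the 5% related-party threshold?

2.2726

Chain via Stonebridge Capital LLC → Wildmere Manufacturing Inc. (R1): 17% × 93% × 46% = 7.2726% of Orion Ventures LLC.
7.2726% exceeds the 5% threshold by 2.2726 percentage points.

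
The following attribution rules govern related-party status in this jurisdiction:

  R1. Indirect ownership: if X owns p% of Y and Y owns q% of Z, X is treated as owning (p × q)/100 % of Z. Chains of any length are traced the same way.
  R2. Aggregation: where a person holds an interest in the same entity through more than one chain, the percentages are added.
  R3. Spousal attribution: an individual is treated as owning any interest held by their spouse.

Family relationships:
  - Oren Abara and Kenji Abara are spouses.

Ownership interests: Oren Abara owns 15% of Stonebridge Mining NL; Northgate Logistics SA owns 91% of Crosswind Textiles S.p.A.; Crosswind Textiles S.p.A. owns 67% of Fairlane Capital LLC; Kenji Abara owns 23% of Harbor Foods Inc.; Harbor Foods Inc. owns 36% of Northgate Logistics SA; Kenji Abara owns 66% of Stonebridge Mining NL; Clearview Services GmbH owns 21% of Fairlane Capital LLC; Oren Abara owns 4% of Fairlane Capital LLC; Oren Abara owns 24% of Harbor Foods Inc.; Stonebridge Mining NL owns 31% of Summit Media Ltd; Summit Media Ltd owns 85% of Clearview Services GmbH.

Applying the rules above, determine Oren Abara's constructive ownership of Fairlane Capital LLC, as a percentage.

By spousal attribution (R3), Oren Abara is treated as also owning Kenji Abara's interest in Harbor Foods Inc, giving 24% + 23% = 47%.
By spousal attribution (R3), Oren Abara is treated as also owning Kenji Abara's interest in Stonebridge Mining NL, giving 15% + 66% = 81%.
Chain via Harbor Foods Inc. → Northgate Logistics SA → Crosswind Textiles S.p.A. (R1): 47% × 36% × 91% × 67% = 10.316124% of Fairlane Capital LLC.
Chain via Stonebridge Mining NL → Summit Media Ltd → Clearview Services GmbH (R1): 81% × 31% × 85% × 21% = 4.482135% of Fairlane Capital LLC.
Direct interest in Fairlane Capital LLC: 4%.
Aggregating (R2): 10.316124% + 4.482135% + 4% = 18.798259%.

18.798259%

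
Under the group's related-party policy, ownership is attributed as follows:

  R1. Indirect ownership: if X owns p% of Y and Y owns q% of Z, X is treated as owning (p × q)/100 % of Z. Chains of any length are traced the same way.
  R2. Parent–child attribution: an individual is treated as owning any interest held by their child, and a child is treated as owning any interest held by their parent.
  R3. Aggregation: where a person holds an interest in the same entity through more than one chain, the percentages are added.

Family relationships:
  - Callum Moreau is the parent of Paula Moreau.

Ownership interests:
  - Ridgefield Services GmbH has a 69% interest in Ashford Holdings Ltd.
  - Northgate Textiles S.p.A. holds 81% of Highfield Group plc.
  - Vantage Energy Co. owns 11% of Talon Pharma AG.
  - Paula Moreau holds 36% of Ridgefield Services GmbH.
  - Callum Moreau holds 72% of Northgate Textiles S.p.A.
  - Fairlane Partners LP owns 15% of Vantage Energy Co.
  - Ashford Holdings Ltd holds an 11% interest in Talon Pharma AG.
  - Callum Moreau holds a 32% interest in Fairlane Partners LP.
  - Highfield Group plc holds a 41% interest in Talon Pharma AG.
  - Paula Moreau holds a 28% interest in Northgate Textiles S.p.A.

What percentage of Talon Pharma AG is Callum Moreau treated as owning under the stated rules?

36.4704%

By parent–child attribution (R2), Callum Moreau is treated as also owning Paula Moreau's interest in Northgate Textiles S.p.A, giving 72% + 28% = 100%.
By parent–child attribution (R2), Callum Moreau is treated as owning Paula Moreau's 36% interest in Ridgefield Services GmbH.
Chain via Northgate Textiles S.p.A. → Highfield Group plc (R1): 100% × 81% × 41% = 33.21% of Talon Pharma AG.
Chain via Fairlane Partners LP → Vantage Energy Co. (R1): 32% × 15% × 11% = 0.528% of Talon Pharma AG.
Chain via Ridgefield Services GmbH → Ashford Holdings Ltd (R1): 36% × 69% × 11% = 2.7324% of Talon Pharma AG.
Aggregating (R3): 33.21% + 0.528% + 2.7324% = 36.4704%.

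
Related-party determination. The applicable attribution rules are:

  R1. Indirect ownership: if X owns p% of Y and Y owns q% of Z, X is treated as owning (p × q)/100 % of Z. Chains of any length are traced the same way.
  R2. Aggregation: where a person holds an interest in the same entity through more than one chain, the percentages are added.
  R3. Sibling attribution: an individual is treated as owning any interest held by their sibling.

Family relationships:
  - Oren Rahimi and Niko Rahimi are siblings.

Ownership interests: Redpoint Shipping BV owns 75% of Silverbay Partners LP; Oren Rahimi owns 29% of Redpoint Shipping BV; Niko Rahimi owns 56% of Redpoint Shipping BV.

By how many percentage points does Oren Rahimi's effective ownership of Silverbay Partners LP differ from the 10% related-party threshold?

By sibling attribution (R3), Oren Rahimi is treated as also owning Niko Rahimi's interest in Redpoint Shipping BV, giving 29% + 56% = 85%.
Chain via Redpoint Shipping BV (R1): 85% × 75% = 63.75% of Silverbay Partners LP.
63.75% exceeds the 10% threshold by 53.75 percentage points.

53.75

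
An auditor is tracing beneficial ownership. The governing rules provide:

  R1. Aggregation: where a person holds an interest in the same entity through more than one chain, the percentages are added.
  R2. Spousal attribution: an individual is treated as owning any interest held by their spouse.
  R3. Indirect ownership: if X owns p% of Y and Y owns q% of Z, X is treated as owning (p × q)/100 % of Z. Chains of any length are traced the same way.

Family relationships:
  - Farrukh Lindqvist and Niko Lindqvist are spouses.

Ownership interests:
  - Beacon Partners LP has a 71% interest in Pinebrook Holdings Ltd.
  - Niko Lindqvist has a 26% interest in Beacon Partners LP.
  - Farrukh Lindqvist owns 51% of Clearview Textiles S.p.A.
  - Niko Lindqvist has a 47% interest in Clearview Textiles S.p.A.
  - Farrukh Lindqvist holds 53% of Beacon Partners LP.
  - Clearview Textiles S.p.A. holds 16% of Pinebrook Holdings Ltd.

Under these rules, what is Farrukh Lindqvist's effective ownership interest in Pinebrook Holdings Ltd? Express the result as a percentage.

71.77%

By spousal attribution (R2), Farrukh Lindqvist is treated as also owning Niko Lindqvist's interest in Clearview Textiles S.p.A, giving 51% + 47% = 98%.
By spousal attribution (R2), Farrukh Lindqvist is treated as also owning Niko Lindqvist's interest in Beacon Partners LP, giving 53% + 26% = 79%.
Chain via Clearview Textiles S.p.A. (R3): 98% × 16% = 15.68% of Pinebrook Holdings Ltd.
Chain via Beacon Partners LP (R3): 79% × 71% = 56.09% of Pinebrook Holdings Ltd.
Aggregating (R1): 15.68% + 56.09% = 71.77%.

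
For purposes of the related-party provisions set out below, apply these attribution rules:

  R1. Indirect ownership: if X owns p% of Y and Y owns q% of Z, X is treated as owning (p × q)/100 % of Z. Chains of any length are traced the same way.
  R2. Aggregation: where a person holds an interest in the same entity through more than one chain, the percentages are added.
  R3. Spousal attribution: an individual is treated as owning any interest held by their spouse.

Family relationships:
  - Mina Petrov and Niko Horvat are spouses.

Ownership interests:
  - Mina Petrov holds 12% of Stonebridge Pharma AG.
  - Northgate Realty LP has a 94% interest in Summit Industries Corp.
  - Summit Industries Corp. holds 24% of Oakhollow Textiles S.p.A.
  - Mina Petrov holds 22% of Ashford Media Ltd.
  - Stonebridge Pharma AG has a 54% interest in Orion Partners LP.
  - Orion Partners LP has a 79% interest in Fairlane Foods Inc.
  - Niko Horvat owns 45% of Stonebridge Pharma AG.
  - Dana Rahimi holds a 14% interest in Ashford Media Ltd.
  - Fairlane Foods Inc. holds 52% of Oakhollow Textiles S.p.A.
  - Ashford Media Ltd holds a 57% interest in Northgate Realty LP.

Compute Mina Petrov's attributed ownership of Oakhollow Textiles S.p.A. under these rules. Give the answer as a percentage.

15.473448%

By spousal attribution (R3), Mina Petrov is treated as also owning Niko Horvat's interest in Stonebridge Pharma AG, giving 12% + 45% = 57%.
Chain via Stonebridge Pharma AG → Orion Partners LP → Fairlane Foods Inc. (R1): 57% × 54% × 79% × 52% = 12.644424% of Oakhollow Textiles S.p.A.
Chain via Ashford Media Ltd → Northgate Realty LP → Summit Industries Corp. (R1): 22% × 57% × 94% × 24% = 2.829024% of Oakhollow Textiles S.p.A.
Aggregating (R2): 12.644424% + 2.829024% = 15.473448%.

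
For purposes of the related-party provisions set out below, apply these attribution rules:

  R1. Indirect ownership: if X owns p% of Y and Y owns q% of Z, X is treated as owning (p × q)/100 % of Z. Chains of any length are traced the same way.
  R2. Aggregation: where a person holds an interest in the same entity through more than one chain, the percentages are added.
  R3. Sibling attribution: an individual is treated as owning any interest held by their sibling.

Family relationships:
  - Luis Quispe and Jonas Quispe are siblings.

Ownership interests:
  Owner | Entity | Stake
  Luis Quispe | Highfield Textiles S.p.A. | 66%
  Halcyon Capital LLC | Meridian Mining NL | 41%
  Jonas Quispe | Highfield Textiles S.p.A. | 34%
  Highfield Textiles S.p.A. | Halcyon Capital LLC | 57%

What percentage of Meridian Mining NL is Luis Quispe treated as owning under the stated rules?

By sibling attribution (R3), Luis Quispe is treated as also owning Jonas Quispe's interest in Highfield Textiles S.p.A, giving 66% + 34% = 100%.
Chain via Highfield Textiles S.p.A. → Halcyon Capital LLC (R1): 100% × 57% × 41% = 23.37% of Meridian Mining NL.

23.37%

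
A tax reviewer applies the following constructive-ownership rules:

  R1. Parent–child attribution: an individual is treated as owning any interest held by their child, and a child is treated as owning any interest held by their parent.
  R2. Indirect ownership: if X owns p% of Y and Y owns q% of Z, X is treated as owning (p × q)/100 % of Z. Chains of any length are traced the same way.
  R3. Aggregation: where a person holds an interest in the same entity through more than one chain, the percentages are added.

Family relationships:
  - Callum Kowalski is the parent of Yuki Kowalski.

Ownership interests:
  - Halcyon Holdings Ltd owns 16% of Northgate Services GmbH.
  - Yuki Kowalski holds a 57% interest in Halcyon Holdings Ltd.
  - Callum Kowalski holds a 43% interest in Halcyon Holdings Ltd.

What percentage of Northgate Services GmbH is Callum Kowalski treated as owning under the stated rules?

By parent–child attribution (R1), Callum Kowalski is treated as also owning Yuki Kowalski's interest in Halcyon Holdings Ltd, giving 43% + 57% = 100%.
Chain via Halcyon Holdings Ltd (R2): 100% × 16% = 16% of Northgate Services GmbH.

16%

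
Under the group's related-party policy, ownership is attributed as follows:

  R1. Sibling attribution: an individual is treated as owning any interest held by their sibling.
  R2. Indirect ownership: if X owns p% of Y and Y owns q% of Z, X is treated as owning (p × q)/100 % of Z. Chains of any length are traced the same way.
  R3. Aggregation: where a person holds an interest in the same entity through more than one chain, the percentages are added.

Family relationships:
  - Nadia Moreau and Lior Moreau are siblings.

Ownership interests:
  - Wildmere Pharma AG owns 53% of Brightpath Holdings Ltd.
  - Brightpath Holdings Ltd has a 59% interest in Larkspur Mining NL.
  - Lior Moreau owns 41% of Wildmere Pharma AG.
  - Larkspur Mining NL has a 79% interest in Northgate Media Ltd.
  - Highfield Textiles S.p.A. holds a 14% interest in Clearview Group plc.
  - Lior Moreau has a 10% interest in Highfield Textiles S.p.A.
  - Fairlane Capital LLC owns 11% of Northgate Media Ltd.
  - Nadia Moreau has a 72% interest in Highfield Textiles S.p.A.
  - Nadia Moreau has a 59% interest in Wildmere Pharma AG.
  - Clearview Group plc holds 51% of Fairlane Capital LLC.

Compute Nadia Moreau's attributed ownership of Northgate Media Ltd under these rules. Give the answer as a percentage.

25.347328%

By sibling attribution (R1), Nadia Moreau is treated as also owning Lior Moreau's interest in Wildmere Pharma AG, giving 59% + 41% = 100%.
By sibling attribution (R1), Nadia Moreau is treated as also owning Lior Moreau's interest in Highfield Textiles S.p.A, giving 72% + 10% = 82%.
Chain via Wildmere Pharma AG → Brightpath Holdings Ltd → Larkspur Mining NL (R2): 100% × 53% × 59% × 79% = 24.7033% of Northgate Media Ltd.
Chain via Highfield Textiles S.p.A. → Clearview Group plc → Fairlane Capital LLC (R2): 82% × 14% × 51% × 11% = 0.644028% of Northgate Media Ltd.
Aggregating (R3): 24.7033% + 0.644028% = 25.347328%.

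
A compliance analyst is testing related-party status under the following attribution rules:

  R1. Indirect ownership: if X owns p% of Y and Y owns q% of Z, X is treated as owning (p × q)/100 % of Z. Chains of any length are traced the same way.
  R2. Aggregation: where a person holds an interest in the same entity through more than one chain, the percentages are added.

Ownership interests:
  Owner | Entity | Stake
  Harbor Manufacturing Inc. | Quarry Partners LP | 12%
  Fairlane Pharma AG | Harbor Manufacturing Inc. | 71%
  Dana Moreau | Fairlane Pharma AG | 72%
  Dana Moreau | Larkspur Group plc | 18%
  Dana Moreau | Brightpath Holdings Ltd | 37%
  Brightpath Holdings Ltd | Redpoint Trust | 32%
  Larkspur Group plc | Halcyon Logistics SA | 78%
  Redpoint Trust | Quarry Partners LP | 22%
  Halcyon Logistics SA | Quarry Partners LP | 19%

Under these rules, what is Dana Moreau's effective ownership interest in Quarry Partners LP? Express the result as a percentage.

Chain via Brightpath Holdings Ltd → Redpoint Trust (R1): 37% × 32% × 22% = 2.6048% of Quarry Partners LP.
Chain via Larkspur Group plc → Halcyon Logistics SA (R1): 18% × 78% × 19% = 2.6676% of Quarry Partners LP.
Chain via Fairlane Pharma AG → Harbor Manufacturing Inc. (R1): 72% × 71% × 12% = 6.1344% of Quarry Partners LP.
Aggregating (R2): 2.6048% + 2.6676% + 6.1344% = 11.4068%.

11.4068%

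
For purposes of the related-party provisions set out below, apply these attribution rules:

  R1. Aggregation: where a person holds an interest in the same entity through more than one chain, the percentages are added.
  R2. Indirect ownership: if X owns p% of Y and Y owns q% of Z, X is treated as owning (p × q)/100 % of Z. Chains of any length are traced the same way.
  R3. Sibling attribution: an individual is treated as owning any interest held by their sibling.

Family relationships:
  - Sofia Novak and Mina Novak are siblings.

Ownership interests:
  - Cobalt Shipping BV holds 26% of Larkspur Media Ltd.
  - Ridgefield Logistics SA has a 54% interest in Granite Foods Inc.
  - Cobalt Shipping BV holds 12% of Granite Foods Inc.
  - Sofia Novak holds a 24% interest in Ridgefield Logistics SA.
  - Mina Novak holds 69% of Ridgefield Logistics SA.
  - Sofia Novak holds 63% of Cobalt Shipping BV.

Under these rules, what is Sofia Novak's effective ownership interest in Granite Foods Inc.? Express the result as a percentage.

57.78%

By sibling attribution (R3), Sofia Novak is treated as also owning Mina Novak's interest in Ridgefield Logistics SA, giving 24% + 69% = 93%.
Chain via Cobalt Shipping BV (R2): 63% × 12% = 7.56% of Granite Foods Inc.
Chain via Ridgefield Logistics SA (R2): 93% × 54% = 50.22% of Granite Foods Inc.
Aggregating (R1): 7.56% + 50.22% = 57.78%.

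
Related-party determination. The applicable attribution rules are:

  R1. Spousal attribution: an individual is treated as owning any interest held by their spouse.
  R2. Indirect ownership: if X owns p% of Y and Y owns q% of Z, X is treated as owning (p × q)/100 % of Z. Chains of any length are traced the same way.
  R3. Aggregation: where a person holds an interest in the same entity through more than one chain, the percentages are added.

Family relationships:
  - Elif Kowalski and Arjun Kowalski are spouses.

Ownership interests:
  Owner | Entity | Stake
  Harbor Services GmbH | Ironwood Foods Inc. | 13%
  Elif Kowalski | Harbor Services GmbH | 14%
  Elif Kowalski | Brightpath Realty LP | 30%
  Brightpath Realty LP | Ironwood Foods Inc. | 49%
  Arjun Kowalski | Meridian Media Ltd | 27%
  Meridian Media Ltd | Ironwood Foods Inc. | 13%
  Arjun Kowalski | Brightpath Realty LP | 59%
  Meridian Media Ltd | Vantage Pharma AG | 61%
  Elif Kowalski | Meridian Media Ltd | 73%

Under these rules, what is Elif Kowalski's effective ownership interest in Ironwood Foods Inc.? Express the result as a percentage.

58.43%

By spousal attribution (R1), Elif Kowalski is treated as also owning Arjun Kowalski's interest in Meridian Media Ltd, giving 73% + 27% = 100%.
By spousal attribution (R1), Elif Kowalski is treated as also owning Arjun Kowalski's interest in Brightpath Realty LP, giving 30% + 59% = 89%.
Chain via Meridian Media Ltd (R2): 100% × 13% = 13% of Ironwood Foods Inc.
Chain via Harbor Services GmbH (R2): 14% × 13% = 1.82% of Ironwood Foods Inc.
Chain via Brightpath Realty LP (R2): 89% × 49% = 43.61% of Ironwood Foods Inc.
Aggregating (R3): 13% + 1.82% + 43.61% = 58.43%.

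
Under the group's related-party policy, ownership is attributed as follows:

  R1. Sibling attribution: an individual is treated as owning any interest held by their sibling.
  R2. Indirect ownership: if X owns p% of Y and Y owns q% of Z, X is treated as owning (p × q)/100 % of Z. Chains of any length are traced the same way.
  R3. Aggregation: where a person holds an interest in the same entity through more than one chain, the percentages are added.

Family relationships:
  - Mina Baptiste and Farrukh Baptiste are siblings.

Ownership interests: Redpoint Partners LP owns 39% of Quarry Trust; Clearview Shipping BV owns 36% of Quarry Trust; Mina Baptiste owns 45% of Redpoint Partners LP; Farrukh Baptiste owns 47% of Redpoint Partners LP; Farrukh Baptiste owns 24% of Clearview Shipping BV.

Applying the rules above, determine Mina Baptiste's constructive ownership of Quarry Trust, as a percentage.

By sibling attribution (R1), Mina Baptiste is treated as also owning Farrukh Baptiste's interest in Redpoint Partners LP, giving 45% + 47% = 92%.
By sibling attribution (R1), Mina Baptiste is treated as owning Farrukh Baptiste's 24% interest in Clearview Shipping BV.
Chain via Redpoint Partners LP (R2): 92% × 39% = 35.88% of Quarry Trust.
Chain via Clearview Shipping BV (R2): 24% × 36% = 8.64% of Quarry Trust.
Aggregating (R3): 35.88% + 8.64% = 44.52%.

44.52%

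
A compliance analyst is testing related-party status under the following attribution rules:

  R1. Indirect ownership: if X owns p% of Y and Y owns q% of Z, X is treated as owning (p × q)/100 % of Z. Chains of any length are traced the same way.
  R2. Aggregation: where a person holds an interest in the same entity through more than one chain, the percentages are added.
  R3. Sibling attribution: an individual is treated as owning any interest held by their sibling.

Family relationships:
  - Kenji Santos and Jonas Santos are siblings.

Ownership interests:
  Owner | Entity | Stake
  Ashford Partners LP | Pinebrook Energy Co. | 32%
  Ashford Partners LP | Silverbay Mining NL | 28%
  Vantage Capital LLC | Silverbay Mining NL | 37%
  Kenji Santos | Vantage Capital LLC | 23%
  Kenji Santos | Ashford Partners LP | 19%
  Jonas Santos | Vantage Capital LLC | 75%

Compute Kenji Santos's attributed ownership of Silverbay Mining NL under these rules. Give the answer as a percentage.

By sibling attribution (R3), Kenji Santos is treated as also owning Jonas Santos's interest in Vantage Capital LLC, giving 23% + 75% = 98%.
Chain via Vantage Capital LLC (R1): 98% × 37% = 36.26% of Silverbay Mining NL.
Chain via Ashford Partners LP (R1): 19% × 28% = 5.32% of Silverbay Mining NL.
Aggregating (R2): 36.26% + 5.32% = 41.58%.

41.58%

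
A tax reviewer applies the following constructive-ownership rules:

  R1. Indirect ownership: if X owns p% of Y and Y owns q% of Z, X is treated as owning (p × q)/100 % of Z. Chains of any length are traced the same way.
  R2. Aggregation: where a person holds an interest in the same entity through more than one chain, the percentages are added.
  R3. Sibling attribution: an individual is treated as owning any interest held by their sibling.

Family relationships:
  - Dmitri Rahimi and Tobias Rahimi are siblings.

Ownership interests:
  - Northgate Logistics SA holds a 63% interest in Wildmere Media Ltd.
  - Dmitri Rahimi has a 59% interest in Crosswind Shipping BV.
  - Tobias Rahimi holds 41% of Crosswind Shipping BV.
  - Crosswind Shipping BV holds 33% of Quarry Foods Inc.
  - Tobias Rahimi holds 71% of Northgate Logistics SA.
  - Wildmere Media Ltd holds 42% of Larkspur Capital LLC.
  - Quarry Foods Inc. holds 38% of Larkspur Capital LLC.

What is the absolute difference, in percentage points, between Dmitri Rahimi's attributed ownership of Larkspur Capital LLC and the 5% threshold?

26.3266

By sibling attribution (R3), Dmitri Rahimi is treated as also owning Tobias Rahimi's interest in Crosswind Shipping BV, giving 59% + 41% = 100%.
By sibling attribution (R3), Dmitri Rahimi is treated as owning Tobias Rahimi's 71% interest in Northgate Logistics SA.
Chain via Crosswind Shipping BV → Quarry Foods Inc. (R1): 100% × 33% × 38% = 12.54% of Larkspur Capital LLC.
Chain via Northgate Logistics SA → Wildmere Media Ltd (R1): 71% × 63% × 42% = 18.7866% of Larkspur Capital LLC.
Aggregating (R2): 12.54% + 18.7866% = 31.3266%.
31.3266% exceeds the 5% threshold by 26.3266 percentage points.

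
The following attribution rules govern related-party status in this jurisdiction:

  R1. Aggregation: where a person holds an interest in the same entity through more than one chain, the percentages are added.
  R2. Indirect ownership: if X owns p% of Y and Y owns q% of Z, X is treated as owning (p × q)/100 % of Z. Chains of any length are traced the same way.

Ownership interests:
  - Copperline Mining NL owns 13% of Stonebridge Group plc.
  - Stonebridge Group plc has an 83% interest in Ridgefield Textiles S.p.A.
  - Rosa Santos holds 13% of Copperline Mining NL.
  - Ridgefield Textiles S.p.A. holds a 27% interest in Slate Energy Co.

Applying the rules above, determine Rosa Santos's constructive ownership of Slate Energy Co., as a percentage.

Chain via Copperline Mining NL → Stonebridge Group plc → Ridgefield Textiles S.p.A. (R2): 13% × 13% × 83% × 27% = 0.378729% of Slate Energy Co.

0.378729%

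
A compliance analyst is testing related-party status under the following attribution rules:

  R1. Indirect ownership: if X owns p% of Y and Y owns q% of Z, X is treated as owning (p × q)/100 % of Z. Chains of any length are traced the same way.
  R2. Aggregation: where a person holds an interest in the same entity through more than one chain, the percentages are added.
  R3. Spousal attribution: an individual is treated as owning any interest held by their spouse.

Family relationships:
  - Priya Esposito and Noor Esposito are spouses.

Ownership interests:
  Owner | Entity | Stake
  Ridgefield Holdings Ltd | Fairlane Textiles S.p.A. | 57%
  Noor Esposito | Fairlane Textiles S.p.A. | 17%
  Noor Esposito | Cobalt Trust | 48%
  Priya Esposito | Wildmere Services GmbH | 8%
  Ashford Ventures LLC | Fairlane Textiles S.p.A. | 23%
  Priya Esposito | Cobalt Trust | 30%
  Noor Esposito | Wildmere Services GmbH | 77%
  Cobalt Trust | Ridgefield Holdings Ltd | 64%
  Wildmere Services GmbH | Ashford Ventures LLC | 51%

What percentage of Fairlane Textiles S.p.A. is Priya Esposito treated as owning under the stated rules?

By spousal attribution (R3), Priya Esposito is treated as also owning Noor Esposito's interest in Wildmere Services GmbH, giving 8% + 77% = 85%.
By spousal attribution (R3), Priya Esposito is treated as also owning Noor Esposito's interest in Cobalt Trust, giving 30% + 48% = 78%.
By spousal attribution (R3), Priya Esposito is treated as owning Noor Esposito's 17% interest in Fairlane Textiles S.p.A.
Chain via Wildmere Services GmbH → Ashford Ventures LLC (R1): 85% × 51% × 23% = 9.9705% of Fairlane Textiles S.p.A.
Chain via Cobalt Trust → Ridgefield Holdings Ltd (R1): 78% × 64% × 57% = 28.4544% of Fairlane Textiles S.p.A.
Direct interest in Fairlane Textiles S.p.A: 17%.
Aggregating (R2): 9.9705% + 28.4544% + 17% = 55.4249%.

55.4249%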